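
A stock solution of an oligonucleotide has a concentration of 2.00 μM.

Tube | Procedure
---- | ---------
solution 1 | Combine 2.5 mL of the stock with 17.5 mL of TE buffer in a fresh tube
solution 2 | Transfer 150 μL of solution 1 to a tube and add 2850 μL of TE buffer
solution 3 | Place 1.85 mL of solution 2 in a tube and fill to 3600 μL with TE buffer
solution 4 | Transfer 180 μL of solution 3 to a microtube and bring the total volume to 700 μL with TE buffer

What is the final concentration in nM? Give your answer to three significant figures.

Step 1: 2.5 mL + 17.5 mL = 20 mL total → factor 20/2.5 = 8
Step 2: 150 μL + 2850 μL = 3000 μL total → factor 3000/150 = 20
Step 3: 1.85 mL brought to 3600 μL → factor 3.6/1.85 = 1.9459
Step 4: 180 μL brought to 700 μL → factor 700/180 = 3.8889
Overall dilution factor = 8 × 20 × 1.9459 × 3.8889 = 1210.8
Final = 2.00 μM / 1210.8 = 0.001652 μM = 1.65 nM

1.65 nM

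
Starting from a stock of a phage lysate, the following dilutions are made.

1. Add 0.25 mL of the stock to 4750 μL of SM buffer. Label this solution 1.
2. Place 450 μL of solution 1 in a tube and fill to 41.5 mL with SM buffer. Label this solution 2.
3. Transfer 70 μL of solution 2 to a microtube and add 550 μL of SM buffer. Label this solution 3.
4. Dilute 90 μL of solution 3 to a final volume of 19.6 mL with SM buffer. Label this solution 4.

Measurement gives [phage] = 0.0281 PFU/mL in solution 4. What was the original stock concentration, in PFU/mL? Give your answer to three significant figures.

Step 1: 0.25 mL + 4750 μL = 5 mL total → factor 5/0.25 = 20
Step 2: 450 μL brought to 41.5 mL → factor 41500/450 = 92.222
Step 3: 70 μL + 550 μL = 620 μL total → factor 620/70 = 8.8571
Step 4: 90 μL brought to 19.6 mL → factor 19600/90 = 217.78
Overall dilution factor = 20 × 92.222 × 8.8571 × 217.78 = 3.5577 × 10^6
Stock = 0.0281 PFU/mL × 3.5577 × 10^6 = 1.00 × 10^5 PFU/mL

1.00 × 10^5 PFU/mL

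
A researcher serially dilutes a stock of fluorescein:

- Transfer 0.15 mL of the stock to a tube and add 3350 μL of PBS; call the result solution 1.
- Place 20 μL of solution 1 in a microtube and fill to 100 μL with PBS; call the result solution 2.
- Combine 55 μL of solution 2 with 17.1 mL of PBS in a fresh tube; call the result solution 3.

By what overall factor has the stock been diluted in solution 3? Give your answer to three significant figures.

Step 1: 0.15 mL + 3350 μL = 3.5 mL total → factor 3.5/0.15 = 23.333
Step 2: 20 μL brought to 100 μL → factor 100/20 = 5
Step 3: 55 μL + 17.1 mL = 17155 μL total → factor 17155/55 = 311.91
Overall dilution factor = 23.333 × 5 × 311.91 = 36389

3.64 × 10^4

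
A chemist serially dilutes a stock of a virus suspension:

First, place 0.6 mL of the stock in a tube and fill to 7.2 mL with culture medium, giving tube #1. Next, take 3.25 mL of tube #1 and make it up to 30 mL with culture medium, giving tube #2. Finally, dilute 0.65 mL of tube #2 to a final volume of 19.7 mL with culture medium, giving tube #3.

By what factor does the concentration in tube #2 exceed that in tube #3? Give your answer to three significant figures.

Step 1: 0.6 mL brought to 7.2 mL → factor 7.2/0.6 = 12
Step 2: 3.25 mL brought to 30 mL → factor 30/3.25 = 9.2308
Step 3: 0.65 mL brought to 19.7 mL → factor 19.7/0.65 = 30.308
Dilution factor to tube #2 = 110.77; to tube #3 = 3357.2
[tube #2]/[tube #3] = (factor to tube #3)/(factor to tube #2) = 3357.2/110.77 = 30.3

30.3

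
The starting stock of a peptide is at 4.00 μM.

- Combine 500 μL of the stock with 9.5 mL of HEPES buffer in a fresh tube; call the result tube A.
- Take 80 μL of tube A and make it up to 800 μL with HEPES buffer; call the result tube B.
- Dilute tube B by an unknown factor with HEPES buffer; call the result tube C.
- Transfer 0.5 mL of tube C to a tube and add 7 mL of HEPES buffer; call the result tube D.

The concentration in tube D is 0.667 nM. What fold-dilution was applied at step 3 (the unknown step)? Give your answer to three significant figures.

2.00-fold

Step 1: 500 μL + 9.5 mL = 10000 μL total → factor 10000/500 = 20
Step 2: 80 μL brought to 800 μL → factor 800/80 = 10
Step 3: unknown factor x
Step 4: 0.5 mL + 7 mL = 7.5 mL total → factor 7.5/0.5 = 15
Product of known-step factors = 3000
Overall factor = 4.00 μM / (0.667 nM) = 5997
x = 5997 / 3000 = 2.00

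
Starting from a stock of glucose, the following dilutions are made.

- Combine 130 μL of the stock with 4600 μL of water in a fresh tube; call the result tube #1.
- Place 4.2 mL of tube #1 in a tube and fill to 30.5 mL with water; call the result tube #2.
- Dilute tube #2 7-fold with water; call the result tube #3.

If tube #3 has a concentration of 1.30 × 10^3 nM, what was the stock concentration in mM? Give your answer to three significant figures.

Step 1: 130 μL + 4600 μL = 4730 μL total → factor 4730/130 = 36.385
Step 2: 4.2 mL brought to 30.5 mL → factor 30.5/4.2 = 7.2619
Step 3: 7-fold → factor 7
Overall dilution factor = 36.385 × 7.2619 × 7 = 1849.6
Stock = 1.30 × 10^3 nM × 1849.6 = 2.404 × 10^6 nM = 2.40 mM

2.40 mM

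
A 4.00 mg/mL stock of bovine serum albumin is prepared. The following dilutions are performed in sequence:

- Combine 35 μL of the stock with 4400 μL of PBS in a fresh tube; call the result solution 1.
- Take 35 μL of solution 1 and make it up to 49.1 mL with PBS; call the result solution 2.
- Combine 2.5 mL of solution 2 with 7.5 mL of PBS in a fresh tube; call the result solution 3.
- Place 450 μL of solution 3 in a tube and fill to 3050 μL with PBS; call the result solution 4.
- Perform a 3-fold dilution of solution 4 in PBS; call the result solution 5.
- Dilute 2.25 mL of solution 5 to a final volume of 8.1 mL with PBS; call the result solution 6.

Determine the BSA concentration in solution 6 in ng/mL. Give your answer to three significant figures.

0.0769 ng/mL

Step 1: 35 μL + 4400 μL = 4435 μL total → factor 4435/35 = 126.71
Step 2: 35 μL brought to 49.1 mL → factor 49100/35 = 1402.9
Step 3: 2.5 mL + 7.5 mL = 10 mL total → factor 10/2.5 = 4
Step 4: 450 μL brought to 3050 μL → factor 3050/450 = 6.7778
Step 5: 3-fold → factor 3
Step 6: 2.25 mL brought to 8.1 mL → factor 8.1/2.25 = 3.6
Overall dilution factor = 126.71 × 1402.9 × 4 × 6.7778 × 3 × 3.6 = 5.2049 × 10^7
Final = 4.00 mg/mL / 5.2049 × 10^7 = 7.685 × 10^-8 mg/mL = 0.0769 ng/mL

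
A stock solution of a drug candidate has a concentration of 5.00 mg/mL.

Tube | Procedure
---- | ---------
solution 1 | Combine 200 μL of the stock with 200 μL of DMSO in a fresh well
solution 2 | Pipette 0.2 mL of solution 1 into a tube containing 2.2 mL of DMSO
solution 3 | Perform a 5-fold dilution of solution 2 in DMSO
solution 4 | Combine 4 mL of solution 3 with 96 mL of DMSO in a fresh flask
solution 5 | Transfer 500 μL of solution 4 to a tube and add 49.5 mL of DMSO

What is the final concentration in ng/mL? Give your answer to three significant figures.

Step 1: 200 μL + 200 μL = 400 μL total → factor 400/200 = 2
Step 2: 0.2 mL + 2.2 mL = 2.4 mL total → factor 2.4/0.2 = 12
Step 3: 5-fold → factor 5
Step 4: 4 mL + 96 mL = 100 mL total → factor 100/4 = 25
Step 5: 500 μL + 49.5 mL = 50000 μL total → factor 50000/500 = 100
Overall dilution factor = 2 × 12 × 5 × 25 × 100 = 3 × 10^5
Final = 5.00 mg/mL / 3 × 10^5 = 1.667 × 10^-5 mg/mL = 16.7 ng/mL

16.7 ng/mL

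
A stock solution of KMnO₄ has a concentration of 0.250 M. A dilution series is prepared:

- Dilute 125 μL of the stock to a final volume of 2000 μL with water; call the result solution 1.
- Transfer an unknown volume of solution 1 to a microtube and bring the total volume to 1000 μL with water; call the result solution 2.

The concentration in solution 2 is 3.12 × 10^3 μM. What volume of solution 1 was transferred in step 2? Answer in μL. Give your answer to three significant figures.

200 μL

Step 1: 125 μL brought to 2000 μL → factor 2000/125 = 16
Step 2: v brought to 1000 μL → factor = 1000 μL/v
Product of known-step factors = 16
Overall factor = 0.250 M / (3.12 × 10^3 μM) = 80.128
Step-2 factor = 80.128 / 16 = 5.008
v = 1000 μL / 5.008 = 200 μL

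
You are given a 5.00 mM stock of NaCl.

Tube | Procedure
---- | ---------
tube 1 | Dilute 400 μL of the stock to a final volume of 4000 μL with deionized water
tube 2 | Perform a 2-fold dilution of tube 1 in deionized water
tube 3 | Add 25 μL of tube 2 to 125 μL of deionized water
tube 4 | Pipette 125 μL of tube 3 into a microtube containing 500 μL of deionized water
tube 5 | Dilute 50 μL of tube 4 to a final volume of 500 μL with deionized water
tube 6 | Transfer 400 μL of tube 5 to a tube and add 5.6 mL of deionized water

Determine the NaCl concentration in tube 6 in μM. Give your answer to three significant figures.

Step 1: 400 μL brought to 4000 μL → factor 4000/400 = 10
Step 2: 2-fold → factor 2
Step 3: 25 μL + 125 μL = 150 μL total → factor 150/25 = 6
Step 4: 125 μL + 500 μL = 625 μL total → factor 625/125 = 5
Step 5: 50 μL brought to 500 μL → factor 500/50 = 10
Step 6: 400 μL + 5.6 mL = 6000 μL total → factor 6000/400 = 15
Overall dilution factor = 10 × 2 × 6 × 5 × 10 × 15 = 90000
Final = 5.00 mM / 90000 = 5.556 × 10^-5 mM = 0.0556 μM

0.0556 μM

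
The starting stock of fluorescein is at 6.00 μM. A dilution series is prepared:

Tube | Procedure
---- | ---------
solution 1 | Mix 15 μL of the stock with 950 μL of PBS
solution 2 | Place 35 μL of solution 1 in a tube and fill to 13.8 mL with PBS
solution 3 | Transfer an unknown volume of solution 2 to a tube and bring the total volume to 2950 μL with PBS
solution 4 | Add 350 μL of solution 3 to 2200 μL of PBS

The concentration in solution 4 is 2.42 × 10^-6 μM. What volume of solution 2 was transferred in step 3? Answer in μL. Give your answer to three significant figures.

220 μL

Step 1: 15 μL + 950 μL = 965 μL total → factor 965/15 = 64.333
Step 2: 35 μL brought to 13.8 mL → factor 13800/35 = 394.29
Step 3: v brought to 2950 μL → factor = 2950 μL/v
Step 4: 350 μL + 2200 μL = 2550 μL total → factor 2550/350 = 7.2857
Product of known-step factors = 1.8481 × 10^5
Overall factor = 6.00 μM / (2.42 × 10^-6 μM) = 2.4793 × 10^6
Step-3 factor = 2.4793 × 10^6 / 1.8481 × 10^5 = 13.416
v = 2950 μL / 13.416 = 220 μL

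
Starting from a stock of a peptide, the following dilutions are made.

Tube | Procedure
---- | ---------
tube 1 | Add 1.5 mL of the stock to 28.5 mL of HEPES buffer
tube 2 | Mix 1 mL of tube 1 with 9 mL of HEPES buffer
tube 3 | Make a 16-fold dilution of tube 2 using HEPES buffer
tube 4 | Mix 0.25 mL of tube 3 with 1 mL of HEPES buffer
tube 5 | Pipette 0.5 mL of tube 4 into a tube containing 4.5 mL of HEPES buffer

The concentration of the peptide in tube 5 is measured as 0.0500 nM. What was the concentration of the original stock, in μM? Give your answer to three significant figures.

Step 1: 1.5 mL + 28.5 mL = 30 mL total → factor 30/1.5 = 20
Step 2: 1 mL + 9 mL = 10 mL total → factor 10/1 = 10
Step 3: 16-fold → factor 16
Step 4: 0.25 mL + 1 mL = 1.25 mL total → factor 1.25/0.25 = 5
Step 5: 0.5 mL + 4.5 mL = 5 mL total → factor 5/0.5 = 10
Overall dilution factor = 20 × 10 × 16 × 5 × 10 = 1.6 × 10^5
Stock = 0.0500 nM × 1.6 × 10^5 = 8000 nM = 8.00 μM

8.00 μM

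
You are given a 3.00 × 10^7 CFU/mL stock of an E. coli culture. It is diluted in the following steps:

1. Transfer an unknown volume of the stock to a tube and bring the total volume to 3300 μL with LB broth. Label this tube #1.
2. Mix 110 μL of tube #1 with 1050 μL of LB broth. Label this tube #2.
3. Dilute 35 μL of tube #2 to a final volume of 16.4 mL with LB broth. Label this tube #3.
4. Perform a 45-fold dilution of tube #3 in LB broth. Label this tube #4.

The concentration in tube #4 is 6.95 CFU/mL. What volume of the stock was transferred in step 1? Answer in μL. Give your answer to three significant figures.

170 μL

Step 1: v brought to 3300 μL → factor = 3300 μL/v
Step 2: 110 μL + 1050 μL = 1160 μL total → factor 1160/110 = 10.545
Step 3: 35 μL brought to 16.4 mL → factor 16400/35 = 468.57
Step 4: 45-fold → factor 45
Product of known-step factors = 2.2236 × 10^5
Overall factor = 3.00 × 10^7 CFU/mL / (6.95 CFU/mL) = 4.3165 × 10^6
Step-1 factor = 4.3165 × 10^6 / 2.2236 × 10^5 = 19.413
v = 3300 μL / 19.413 = 170 μL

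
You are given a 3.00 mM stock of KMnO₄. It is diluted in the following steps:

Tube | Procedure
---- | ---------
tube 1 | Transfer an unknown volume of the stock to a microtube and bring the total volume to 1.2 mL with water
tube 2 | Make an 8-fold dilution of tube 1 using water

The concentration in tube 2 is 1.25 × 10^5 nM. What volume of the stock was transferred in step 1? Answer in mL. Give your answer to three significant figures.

0.400 mL

Step 1: v brought to 1.2 mL → factor = 1.2 mL/v
Step 2: 8-fold → factor 8
Product of known-step factors = 8
Overall factor = 3.00 mM / (1.25 × 10^5 nM) = 24
Step-1 factor = 24 / 8 = 3
v = 1.2 mL / 3 = 0.400 mL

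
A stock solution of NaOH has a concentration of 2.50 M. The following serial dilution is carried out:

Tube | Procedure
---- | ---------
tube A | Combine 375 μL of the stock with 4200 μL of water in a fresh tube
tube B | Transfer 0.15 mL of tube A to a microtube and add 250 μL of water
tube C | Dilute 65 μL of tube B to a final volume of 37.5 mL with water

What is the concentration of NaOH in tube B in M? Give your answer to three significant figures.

Step 1: 375 μL + 4200 μL = 4575 μL total → factor 4575/375 = 12.2
Step 2: 0.15 mL + 250 μL = 0.4 mL total → factor 0.4/0.15 = 2.6667
Dilution factor through tube B = 12.2 × 2.6667 = 32.533
[tube B] = 2.50 M / 32.533 = 0.0768 M

0.0768 M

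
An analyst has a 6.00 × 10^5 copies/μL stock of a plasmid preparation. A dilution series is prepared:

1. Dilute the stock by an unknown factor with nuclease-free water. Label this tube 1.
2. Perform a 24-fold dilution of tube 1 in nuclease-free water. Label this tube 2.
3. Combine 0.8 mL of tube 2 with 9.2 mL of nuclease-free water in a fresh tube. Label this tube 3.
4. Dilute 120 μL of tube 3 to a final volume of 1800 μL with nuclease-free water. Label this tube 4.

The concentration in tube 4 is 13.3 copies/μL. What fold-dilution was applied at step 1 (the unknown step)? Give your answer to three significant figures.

10.0-fold

Step 1: unknown factor x
Step 2: 24-fold → factor 24
Step 3: 0.8 mL + 9.2 mL = 10 mL total → factor 10/0.8 = 12.5
Step 4: 120 μL brought to 1800 μL → factor 1800/120 = 15
Product of known-step factors = 4500
Overall factor = 6.00 × 10^5 copies/μL / (13.3 copies/μL) = 45113
x = 45113 / 4500 = 10.0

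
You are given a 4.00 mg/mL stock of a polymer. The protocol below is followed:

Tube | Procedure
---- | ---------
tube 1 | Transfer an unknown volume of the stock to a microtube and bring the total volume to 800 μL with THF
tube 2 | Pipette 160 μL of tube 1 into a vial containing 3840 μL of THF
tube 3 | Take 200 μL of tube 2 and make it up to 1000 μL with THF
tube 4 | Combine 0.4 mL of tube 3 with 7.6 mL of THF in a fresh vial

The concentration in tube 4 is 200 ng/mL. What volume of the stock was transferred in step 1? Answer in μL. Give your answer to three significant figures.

Step 1: v brought to 800 μL → factor = 800 μL/v
Step 2: 160 μL + 3840 μL = 4000 μL total → factor 4000/160 = 25
Step 3: 200 μL brought to 1000 μL → factor 1000/200 = 5
Step 4: 0.4 mL + 7.6 mL = 8 mL total → factor 8/0.4 = 20
Product of known-step factors = 2500
Overall factor = 4.00 mg/mL / (200 ng/mL) = 20000
Step-1 factor = 20000 / 2500 = 8
v = 800 μL / 8 = 100 μL

100 μL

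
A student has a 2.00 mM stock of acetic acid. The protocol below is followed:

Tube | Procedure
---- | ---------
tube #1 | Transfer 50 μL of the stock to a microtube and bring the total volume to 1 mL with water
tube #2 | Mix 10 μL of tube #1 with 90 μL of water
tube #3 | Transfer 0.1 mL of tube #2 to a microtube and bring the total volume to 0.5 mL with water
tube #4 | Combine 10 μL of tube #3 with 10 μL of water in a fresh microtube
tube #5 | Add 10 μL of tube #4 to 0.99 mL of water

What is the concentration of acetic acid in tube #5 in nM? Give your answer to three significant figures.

Step 1: 50 μL brought to 1 mL → factor 1000/50 = 20
Step 2: 10 μL + 90 μL = 100 μL total → factor 100/10 = 10
Step 3: 0.1 mL brought to 0.5 mL → factor 0.5/0.1 = 5
Step 4: 10 μL + 10 μL = 20 μL total → factor 20/10 = 2
Step 5: 10 μL + 0.99 mL = 1000 μL total → factor 1000/10 = 100
Overall dilution factor = 20 × 10 × 5 × 2 × 100 = 2 × 10^5
Final = 2.00 mM / 2 × 10^5 = 1.000 × 10^-5 mM = 10.0 nM

10.0 nM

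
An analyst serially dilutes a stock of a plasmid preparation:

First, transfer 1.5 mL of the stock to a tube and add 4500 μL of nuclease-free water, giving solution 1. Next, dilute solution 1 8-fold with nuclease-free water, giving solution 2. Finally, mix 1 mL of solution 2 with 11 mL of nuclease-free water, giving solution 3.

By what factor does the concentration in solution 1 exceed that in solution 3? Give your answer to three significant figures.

96.0

Step 1: 1.5 mL + 4500 μL = 6 mL total → factor 6/1.5 = 4
Step 2: 8-fold → factor 8
Step 3: 1 mL + 11 mL = 12 mL total → factor 12/1 = 12
Dilution factor to solution 1 = 4; to solution 3 = 384
[solution 1]/[solution 3] = (factor to solution 3)/(factor to solution 1) = 384/4 = 96.0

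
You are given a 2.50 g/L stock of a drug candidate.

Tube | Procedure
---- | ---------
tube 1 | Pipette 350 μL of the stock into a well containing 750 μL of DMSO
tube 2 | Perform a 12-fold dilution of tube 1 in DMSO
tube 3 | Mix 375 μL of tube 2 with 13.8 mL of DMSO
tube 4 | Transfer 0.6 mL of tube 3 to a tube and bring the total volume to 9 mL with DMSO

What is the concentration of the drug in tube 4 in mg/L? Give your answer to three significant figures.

Step 1: 350 μL + 750 μL = 1100 μL total → factor 1100/350 = 3.1429
Step 2: 12-fold → factor 12
Step 3: 375 μL + 13.8 mL = 14175 μL total → factor 14175/375 = 37.8
Step 4: 0.6 mL brought to 9 mL → factor 9/0.6 = 15
Overall dilution factor = 3.1429 × 12 × 37.8 × 15 = 21384
Final = 2.50 g/L / 21384 = 0.0001169 g/L = 0.117 mg/L

0.117 mg/L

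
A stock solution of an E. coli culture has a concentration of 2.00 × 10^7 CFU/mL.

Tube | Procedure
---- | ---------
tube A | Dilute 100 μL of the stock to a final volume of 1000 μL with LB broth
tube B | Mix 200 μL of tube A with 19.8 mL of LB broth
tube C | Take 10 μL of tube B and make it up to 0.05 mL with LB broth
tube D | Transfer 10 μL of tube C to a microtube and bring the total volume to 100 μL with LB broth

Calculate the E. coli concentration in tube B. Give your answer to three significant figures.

2.00 × 10^4 CFU/mL

Step 1: 100 μL brought to 1000 μL → factor 1000/100 = 10
Step 2: 200 μL + 19.8 mL = 20000 μL total → factor 20000/200 = 100
Dilution factor through tube B = 10 × 100 = 1000
[tube B] = 2.00 × 10^7 CFU/mL / 1000 = 2.00 × 10^4 CFU/mL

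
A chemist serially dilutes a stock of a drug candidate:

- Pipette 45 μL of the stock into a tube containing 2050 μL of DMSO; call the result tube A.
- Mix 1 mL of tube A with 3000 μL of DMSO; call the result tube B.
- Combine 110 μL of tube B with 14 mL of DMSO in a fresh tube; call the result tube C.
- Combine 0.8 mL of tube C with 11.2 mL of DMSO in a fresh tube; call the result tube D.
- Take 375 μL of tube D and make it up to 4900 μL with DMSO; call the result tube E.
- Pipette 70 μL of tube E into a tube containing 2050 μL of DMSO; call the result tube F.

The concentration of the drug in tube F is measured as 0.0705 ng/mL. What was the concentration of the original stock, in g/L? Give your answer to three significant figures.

Step 1: 45 μL + 2050 μL = 2095 μL total → factor 2095/45 = 46.556
Step 2: 1 mL + 3000 μL = 4 mL total → factor 4/1 = 4
Step 3: 110 μL + 14 mL = 14110 μL total → factor 14110/110 = 128.27
Step 4: 0.8 mL + 11.2 mL = 12 mL total → factor 12/0.8 = 15
Step 5: 375 μL brought to 4900 μL → factor 4900/375 = 13.067
Step 6: 70 μL + 2050 μL = 2120 μL total → factor 2120/70 = 30.286
Overall dilution factor = 46.556 × 4 × 128.27 × 15 × 13.067 × 30.286 = 1.4179 × 10^8
Stock = 0.0705 ng/mL × 1.4179 × 10^8 = 9.997 × 10^6 ng/mL = 10.0 g/L

10.0 g/L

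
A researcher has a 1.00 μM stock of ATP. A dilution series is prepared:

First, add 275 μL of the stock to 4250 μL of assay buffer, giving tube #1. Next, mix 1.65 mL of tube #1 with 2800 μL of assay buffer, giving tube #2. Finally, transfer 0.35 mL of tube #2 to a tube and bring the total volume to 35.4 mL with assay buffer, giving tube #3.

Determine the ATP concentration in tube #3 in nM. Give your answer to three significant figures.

Step 1: 275 μL + 4250 μL = 4525 μL total → factor 4525/275 = 16.455
Step 2: 1.65 mL + 2800 μL = 4.45 mL total → factor 4.45/1.65 = 2.697
Step 3: 0.35 mL brought to 35.4 mL → factor 35.4/0.35 = 101.14
Overall dilution factor = 16.455 × 2.697 × 101.14 = 4488.5
Final = 1.00 μM / 4488.5 = 0.0002228 μM = 0.223 nM

0.223 nM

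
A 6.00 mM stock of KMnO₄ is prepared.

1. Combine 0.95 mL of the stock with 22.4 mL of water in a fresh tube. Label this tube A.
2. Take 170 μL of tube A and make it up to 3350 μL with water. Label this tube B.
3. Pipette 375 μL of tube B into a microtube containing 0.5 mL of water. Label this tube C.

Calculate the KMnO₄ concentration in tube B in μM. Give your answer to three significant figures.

12.4 μM

Step 1: 0.95 mL + 22.4 mL = 23.35 mL total → factor 23.35/0.95 = 24.579
Step 2: 170 μL brought to 3350 μL → factor 3350/170 = 19.706
Dilution factor through tube B = 24.579 × 19.706 = 484.35
[tube B] = 6.00 mM / 484.35 = 0.01239 mM = 12.4 μM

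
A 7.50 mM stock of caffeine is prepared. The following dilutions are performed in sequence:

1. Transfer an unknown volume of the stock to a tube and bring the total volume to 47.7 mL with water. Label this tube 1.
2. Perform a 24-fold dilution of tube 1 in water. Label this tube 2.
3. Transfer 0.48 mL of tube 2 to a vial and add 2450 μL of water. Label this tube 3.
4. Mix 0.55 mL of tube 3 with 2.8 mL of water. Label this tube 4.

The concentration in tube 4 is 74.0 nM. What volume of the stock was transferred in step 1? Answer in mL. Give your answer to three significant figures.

Step 1: v brought to 47.7 mL → factor = 47.7 mL/v
Step 2: 24-fold → factor 24
Step 3: 0.48 mL + 2450 μL = 2.93 mL total → factor 2.93/0.48 = 6.1042
Step 4: 0.55 mL + 2.8 mL = 3.35 mL total → factor 3.35/0.55 = 6.0909
Product of known-step factors = 892.32
Overall factor = 7.50 mM / (74.0 nM) = 1.0135 × 10^5
Step-1 factor = 1.0135 × 10^5 / 892.32 = 113.58
v = 47.7 mL / 113.58 = 0.420 mL

0.420 mL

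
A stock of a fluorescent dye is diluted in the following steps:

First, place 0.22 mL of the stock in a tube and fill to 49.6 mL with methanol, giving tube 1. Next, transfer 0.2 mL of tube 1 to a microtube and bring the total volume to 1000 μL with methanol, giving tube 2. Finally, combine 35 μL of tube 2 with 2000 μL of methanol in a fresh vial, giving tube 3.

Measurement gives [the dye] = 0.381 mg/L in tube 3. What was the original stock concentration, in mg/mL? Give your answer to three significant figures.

Step 1: 0.22 mL brought to 49.6 mL → factor 49.6/0.22 = 225.45
Step 2: 0.2 mL brought to 1000 μL → factor 1/0.2 = 5
Step 3: 35 μL + 2000 μL = 2035 μL total → factor 2035/35 = 58.143
Overall dilution factor = 225.45 × 5 × 58.143 = 65543
Stock = 0.381 mg/L × 65543 = 2.497 × 10^4 mg/L = 25.0 mg/mL

25.0 mg/mL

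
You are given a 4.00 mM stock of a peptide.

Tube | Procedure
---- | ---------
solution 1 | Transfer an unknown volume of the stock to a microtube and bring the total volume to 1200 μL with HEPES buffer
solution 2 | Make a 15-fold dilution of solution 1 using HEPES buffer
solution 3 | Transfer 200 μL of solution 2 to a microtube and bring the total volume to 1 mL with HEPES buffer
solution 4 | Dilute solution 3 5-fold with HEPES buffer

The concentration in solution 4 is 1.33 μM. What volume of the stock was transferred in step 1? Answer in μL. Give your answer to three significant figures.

150 μL

Step 1: v brought to 1200 μL → factor = 1200 μL/v
Step 2: 15-fold → factor 15
Step 3: 200 μL brought to 1 mL → factor 1000/200 = 5
Step 4: 5-fold → factor 5
Product of known-step factors = 375
Overall factor = 4.00 mM / (1.33 μM) = 3007.5
Step-1 factor = 3007.5 / 375 = 8.0201
v = 1200 μL / 8.0201 = 150 μL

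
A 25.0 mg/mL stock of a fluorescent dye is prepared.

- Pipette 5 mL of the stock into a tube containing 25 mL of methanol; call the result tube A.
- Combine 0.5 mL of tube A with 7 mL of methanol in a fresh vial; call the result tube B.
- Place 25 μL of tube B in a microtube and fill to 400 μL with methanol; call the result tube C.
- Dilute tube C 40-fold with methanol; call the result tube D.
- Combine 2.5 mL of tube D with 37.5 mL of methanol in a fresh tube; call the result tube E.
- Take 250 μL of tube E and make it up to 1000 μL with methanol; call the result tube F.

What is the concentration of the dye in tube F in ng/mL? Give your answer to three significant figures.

Step 1: 5 mL + 25 mL = 30 mL total → factor 30/5 = 6
Step 2: 0.5 mL + 7 mL = 7.5 mL total → factor 7.5/0.5 = 15
Step 3: 25 μL brought to 400 μL → factor 400/25 = 16
Step 4: 40-fold → factor 40
Step 5: 2.5 mL + 37.5 mL = 40 mL total → factor 40/2.5 = 16
Step 6: 250 μL brought to 1000 μL → factor 1000/250 = 4
Overall dilution factor = 6 × 15 × 16 × 40 × 16 × 4 = 3.6864 × 10^6
Final = 25.0 mg/mL / 3.6864 × 10^6 = 6.782 × 10^-6 mg/mL = 6.78 ng/mL

6.78 ng/mL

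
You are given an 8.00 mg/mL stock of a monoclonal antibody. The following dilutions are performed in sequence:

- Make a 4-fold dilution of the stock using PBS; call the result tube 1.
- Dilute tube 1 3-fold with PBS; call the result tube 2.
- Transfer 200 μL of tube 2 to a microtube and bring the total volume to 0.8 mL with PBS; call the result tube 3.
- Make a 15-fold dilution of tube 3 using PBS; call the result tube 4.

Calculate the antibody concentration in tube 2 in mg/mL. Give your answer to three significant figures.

Step 1: 4-fold → factor 4
Step 2: 3-fold → factor 3
Dilution factor through tube 2 = 4 × 3 = 12
[tube 2] = 8.00 mg/mL / 12 = 0.667 mg/mL

0.667 mg/mL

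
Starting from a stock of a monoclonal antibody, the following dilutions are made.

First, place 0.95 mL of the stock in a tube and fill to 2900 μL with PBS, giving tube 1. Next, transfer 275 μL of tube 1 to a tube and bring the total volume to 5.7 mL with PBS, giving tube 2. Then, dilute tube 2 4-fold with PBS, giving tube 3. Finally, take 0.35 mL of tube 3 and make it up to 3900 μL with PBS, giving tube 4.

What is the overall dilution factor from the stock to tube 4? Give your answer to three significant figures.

2.82 × 10^3

Step 1: 0.95 mL brought to 2900 μL → factor 2.9/0.95 = 3.0526
Step 2: 275 μL brought to 5.7 mL → factor 5700/275 = 20.727
Step 3: 4-fold → factor 4
Step 4: 0.35 mL brought to 3900 μL → factor 3.9/0.35 = 11.143
Overall dilution factor = 3.0526 × 20.727 × 4 × 11.143 = 2820.2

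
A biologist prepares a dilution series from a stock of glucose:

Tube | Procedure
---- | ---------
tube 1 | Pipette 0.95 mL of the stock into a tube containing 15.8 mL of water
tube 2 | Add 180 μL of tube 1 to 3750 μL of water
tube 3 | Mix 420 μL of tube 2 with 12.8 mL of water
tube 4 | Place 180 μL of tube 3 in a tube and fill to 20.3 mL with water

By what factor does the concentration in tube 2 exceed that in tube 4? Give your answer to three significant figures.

Step 1: 0.95 mL + 15.8 mL = 16.75 mL total → factor 16.75/0.95 = 17.632
Step 2: 180 μL + 3750 μL = 3930 μL total → factor 3930/180 = 21.833
Step 3: 420 μL + 12.8 mL = 13220 μL total → factor 13220/420 = 31.476
Step 4: 180 μL brought to 20.3 mL → factor 20300/180 = 112.78
Dilution factor to tube 2 = 384.96; to tube 4 = 1.3665 × 10^6
[tube 2]/[tube 4] = (factor to tube 4)/(factor to tube 2) = 1.3665 × 10^6/384.96 = 3.55 × 10^3

3.55 × 10^3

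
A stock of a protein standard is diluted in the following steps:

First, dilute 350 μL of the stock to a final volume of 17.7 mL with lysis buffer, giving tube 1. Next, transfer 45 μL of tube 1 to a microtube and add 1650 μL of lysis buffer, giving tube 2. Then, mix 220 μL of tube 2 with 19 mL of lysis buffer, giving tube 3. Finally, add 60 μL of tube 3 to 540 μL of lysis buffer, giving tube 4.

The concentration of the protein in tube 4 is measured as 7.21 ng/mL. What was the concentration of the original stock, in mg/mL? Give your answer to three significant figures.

12.0 mg/mL

Step 1: 350 μL brought to 17.7 mL → factor 17700/350 = 50.571
Step 2: 45 μL + 1650 μL = 1695 μL total → factor 1695/45 = 37.667
Step 3: 220 μL + 19 mL = 19220 μL total → factor 19220/220 = 87.364
Step 4: 60 μL + 540 μL = 600 μL total → factor 600/60 = 10
Overall dilution factor = 50.571 × 37.667 × 87.364 × 10 = 1.6642 × 10^6
Stock = 7.21 ng/mL × 1.6642 × 10^6 = 1.200 × 10^7 ng/mL = 12.0 mg/mL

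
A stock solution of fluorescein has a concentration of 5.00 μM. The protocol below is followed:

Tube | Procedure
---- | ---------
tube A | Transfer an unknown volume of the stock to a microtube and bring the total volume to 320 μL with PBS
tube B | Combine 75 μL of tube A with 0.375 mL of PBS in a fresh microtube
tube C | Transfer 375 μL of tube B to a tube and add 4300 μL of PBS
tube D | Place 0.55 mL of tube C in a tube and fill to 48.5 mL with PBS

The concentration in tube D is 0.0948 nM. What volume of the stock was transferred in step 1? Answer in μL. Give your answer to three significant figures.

Step 1: v brought to 320 μL → factor = 320 μL/v
Step 2: 75 μL + 0.375 mL = 450 μL total → factor 450/75 = 6
Step 3: 375 μL + 4300 μL = 4675 μL total → factor 4675/375 = 12.467
Step 4: 0.55 mL brought to 48.5 mL → factor 48.5/0.55 = 88.182
Product of known-step factors = 6596
Overall factor = 5.00 μM / (0.0948 nM) = 52743
Step-1 factor = 52743 / 6596 = 7.9962
v = 320 μL / 7.9962 = 40.0 μL

40.0 μL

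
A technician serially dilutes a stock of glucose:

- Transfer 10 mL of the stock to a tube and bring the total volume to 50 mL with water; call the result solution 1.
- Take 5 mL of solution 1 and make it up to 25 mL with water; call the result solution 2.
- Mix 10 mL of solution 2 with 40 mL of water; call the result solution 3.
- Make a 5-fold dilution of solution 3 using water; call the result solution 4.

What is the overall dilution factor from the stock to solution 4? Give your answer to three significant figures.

625

Step 1: 10 mL brought to 50 mL → factor 50/10 = 5
Step 2: 5 mL brought to 25 mL → factor 25/5 = 5
Step 3: 10 mL + 40 mL = 50 mL total → factor 50/10 = 5
Step 4: 5-fold → factor 5
Overall dilution factor = 5 × 5 × 5 × 5 = 625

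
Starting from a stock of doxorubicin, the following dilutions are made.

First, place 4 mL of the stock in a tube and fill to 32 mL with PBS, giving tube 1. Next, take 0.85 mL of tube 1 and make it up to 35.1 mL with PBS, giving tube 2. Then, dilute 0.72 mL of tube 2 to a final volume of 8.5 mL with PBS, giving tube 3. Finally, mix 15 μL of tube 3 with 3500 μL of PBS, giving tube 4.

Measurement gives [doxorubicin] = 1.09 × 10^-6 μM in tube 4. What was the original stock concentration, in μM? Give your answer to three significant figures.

Step 1: 4 mL brought to 32 mL → factor 32/4 = 8
Step 2: 0.85 mL brought to 35.1 mL → factor 35.1/0.85 = 41.294
Step 3: 0.72 mL brought to 8.5 mL → factor 8.5/0.72 = 11.806
Step 4: 15 μL + 3500 μL = 3515 μL total → factor 3515/15 = 234.33
Overall dilution factor = 8 × 41.294 × 11.806 × 234.33 = 9.139 × 10^5
Stock = 1.09 × 10^-6 μM × 9.139 × 10^5 = 0.996 μM

0.996 μM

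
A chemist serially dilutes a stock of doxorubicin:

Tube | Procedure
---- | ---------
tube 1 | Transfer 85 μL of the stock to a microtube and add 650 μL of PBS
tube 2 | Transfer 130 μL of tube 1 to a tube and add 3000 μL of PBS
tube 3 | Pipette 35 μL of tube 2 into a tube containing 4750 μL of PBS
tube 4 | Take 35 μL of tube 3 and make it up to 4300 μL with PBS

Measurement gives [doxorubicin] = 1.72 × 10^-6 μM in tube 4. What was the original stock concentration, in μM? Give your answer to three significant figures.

6.01 μM

Step 1: 85 μL + 650 μL = 735 μL total → factor 735/85 = 8.6471
Step 2: 130 μL + 3000 μL = 3130 μL total → factor 3130/130 = 24.077
Step 3: 35 μL + 4750 μL = 4785 μL total → factor 4785/35 = 136.71
Step 4: 35 μL brought to 4300 μL → factor 4300/35 = 122.86
Overall dilution factor = 8.6471 × 24.077 × 136.71 × 122.86 = 3.4969 × 10^6
Stock = 1.72 × 10^-6 μM × 3.4969 × 10^6 = 6.01 μM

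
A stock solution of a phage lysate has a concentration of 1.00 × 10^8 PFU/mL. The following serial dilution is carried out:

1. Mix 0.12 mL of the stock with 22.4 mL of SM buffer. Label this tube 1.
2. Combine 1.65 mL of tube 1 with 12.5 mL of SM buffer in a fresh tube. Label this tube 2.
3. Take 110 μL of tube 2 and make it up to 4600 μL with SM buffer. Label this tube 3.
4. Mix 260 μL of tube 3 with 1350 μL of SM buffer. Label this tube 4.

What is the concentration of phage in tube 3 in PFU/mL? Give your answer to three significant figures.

Step 1: 0.12 mL + 22.4 mL = 22.52 mL total → factor 22.52/0.12 = 187.67
Step 2: 1.65 mL + 12.5 mL = 14.15 mL total → factor 14.15/1.65 = 8.5758
Step 3: 110 μL brought to 4600 μL → factor 4600/110 = 41.818
Dilution factor through tube 3 = 187.67 × 8.5758 × 41.818 = 67302
[tube 3] = 1.00 × 10^8 PFU/mL / 67302 = 1.49 × 10^3 PFU/mL

1.49 × 10^3 PFU/mL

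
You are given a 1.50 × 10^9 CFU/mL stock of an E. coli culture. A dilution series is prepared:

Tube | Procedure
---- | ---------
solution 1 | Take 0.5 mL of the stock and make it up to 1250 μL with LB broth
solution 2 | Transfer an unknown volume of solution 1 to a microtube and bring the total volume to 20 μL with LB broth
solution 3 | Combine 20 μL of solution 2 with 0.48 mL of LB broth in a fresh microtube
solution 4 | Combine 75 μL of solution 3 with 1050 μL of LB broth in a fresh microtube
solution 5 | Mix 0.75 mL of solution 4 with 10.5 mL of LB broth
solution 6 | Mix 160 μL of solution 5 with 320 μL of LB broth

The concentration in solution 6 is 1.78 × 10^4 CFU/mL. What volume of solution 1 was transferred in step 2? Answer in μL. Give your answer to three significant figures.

Step 1: 0.5 mL brought to 1250 μL → factor 1.25/0.5 = 2.5
Step 2: v brought to 20 μL → factor = 20 μL/v
Step 3: 20 μL + 0.48 mL = 500 μL total → factor 500/20 = 25
Step 4: 75 μL + 1050 μL = 1125 μL total → factor 1125/75 = 15
Step 5: 0.75 mL + 10.5 mL = 11.25 mL total → factor 11.25/0.75 = 15
Step 6: 160 μL + 320 μL = 480 μL total → factor 480/160 = 3
Product of known-step factors = 42188
Overall factor = 1.50 × 10^9 CFU/mL / (1.78 × 10^4 CFU/mL) = 84270
Step-2 factor = 84270 / 42188 = 1.9975
v = 20 μL / 1.9975 = 10.0 μL

10.0 μL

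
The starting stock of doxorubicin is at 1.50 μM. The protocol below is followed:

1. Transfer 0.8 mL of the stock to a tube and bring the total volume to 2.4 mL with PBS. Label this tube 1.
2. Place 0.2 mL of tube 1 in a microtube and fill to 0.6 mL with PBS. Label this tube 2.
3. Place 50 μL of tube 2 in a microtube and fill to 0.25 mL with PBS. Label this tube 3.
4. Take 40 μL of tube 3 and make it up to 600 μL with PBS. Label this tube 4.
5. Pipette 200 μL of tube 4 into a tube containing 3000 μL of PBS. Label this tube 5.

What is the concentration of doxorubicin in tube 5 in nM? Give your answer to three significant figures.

0.139 nM

Step 1: 0.8 mL brought to 2.4 mL → factor 2.4/0.8 = 3
Step 2: 0.2 mL brought to 0.6 mL → factor 0.6/0.2 = 3
Step 3: 50 μL brought to 0.25 mL → factor 250/50 = 5
Step 4: 40 μL brought to 600 μL → factor 600/40 = 15
Step 5: 200 μL + 3000 μL = 3200 μL total → factor 3200/200 = 16
Overall dilution factor = 3 × 3 × 5 × 15 × 16 = 10800
Final = 1.50 μM / 10800 = 0.0001389 μM = 0.139 nM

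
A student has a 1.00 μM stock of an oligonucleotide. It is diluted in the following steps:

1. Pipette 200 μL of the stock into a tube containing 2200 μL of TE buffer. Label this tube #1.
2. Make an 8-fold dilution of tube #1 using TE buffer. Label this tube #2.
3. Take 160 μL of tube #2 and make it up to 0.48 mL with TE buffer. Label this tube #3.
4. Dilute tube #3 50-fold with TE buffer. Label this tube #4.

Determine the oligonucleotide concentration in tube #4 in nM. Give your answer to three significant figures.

0.0694 nM

Step 1: 200 μL + 2200 μL = 2400 μL total → factor 2400/200 = 12
Step 2: 8-fold → factor 8
Step 3: 160 μL brought to 0.48 mL → factor 480/160 = 3
Step 4: 50-fold → factor 50
Overall dilution factor = 12 × 8 × 3 × 50 = 14400
Final = 1.00 μM / 14400 = 6.944 × 10^-5 μM = 0.0694 nM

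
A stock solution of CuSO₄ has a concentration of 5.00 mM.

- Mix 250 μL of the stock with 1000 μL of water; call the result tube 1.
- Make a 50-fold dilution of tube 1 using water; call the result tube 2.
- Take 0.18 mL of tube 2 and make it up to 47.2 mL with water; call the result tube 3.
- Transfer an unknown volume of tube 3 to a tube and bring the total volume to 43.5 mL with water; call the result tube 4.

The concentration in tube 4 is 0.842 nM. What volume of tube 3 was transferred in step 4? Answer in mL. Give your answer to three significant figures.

0.480 mL

Step 1: 250 μL + 1000 μL = 1250 μL total → factor 1250/250 = 5
Step 2: 50-fold → factor 50
Step 3: 0.18 mL brought to 47.2 mL → factor 47.2/0.18 = 262.22
Step 4: v brought to 43.5 mL → factor = 43.5 mL/v
Product of known-step factors = 65556
Overall factor = 5.00 mM / (0.842 nM) = 5.9382 × 10^6
Step-4 factor = 5.9382 × 10^6 / 65556 = 90.583
v = 43.5 mL / 90.583 = 0.480 mL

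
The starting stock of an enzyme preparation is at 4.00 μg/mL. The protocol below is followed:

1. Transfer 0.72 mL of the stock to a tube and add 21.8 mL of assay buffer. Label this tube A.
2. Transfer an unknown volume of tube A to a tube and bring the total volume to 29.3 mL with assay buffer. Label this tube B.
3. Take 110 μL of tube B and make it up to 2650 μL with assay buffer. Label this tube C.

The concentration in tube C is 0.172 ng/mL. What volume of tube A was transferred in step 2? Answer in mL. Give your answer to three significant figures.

0.949 mL

Step 1: 0.72 mL + 21.8 mL = 22.52 mL total → factor 22.52/0.72 = 31.278
Step 2: v brought to 29.3 mL → factor = 29.3 mL/v
Step 3: 110 μL brought to 2650 μL → factor 2650/110 = 24.091
Product of known-step factors = 753.51
Overall factor = 4.00 μg/mL / (0.172 ng/mL) = 23256
Step-2 factor = 23256 / 753.51 = 30.863
v = 29.3 mL / 30.863 = 0.949 mL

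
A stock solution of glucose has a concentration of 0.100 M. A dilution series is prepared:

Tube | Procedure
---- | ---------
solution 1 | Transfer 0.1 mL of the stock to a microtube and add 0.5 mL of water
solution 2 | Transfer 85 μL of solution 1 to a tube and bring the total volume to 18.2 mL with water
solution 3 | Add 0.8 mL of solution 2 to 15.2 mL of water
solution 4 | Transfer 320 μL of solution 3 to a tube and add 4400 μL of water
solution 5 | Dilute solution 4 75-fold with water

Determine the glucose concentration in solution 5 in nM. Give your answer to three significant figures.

Step 1: 0.1 mL + 0.5 mL = 0.6 mL total → factor 0.6/0.1 = 6
Step 2: 85 μL brought to 18.2 mL → factor 18200/85 = 214.12
Step 3: 0.8 mL + 15.2 mL = 16 mL total → factor 16/0.8 = 20
Step 4: 320 μL + 4400 μL = 4720 μL total → factor 4720/320 = 14.75
Step 5: 75-fold → factor 75
Overall dilution factor = 6 × 214.12 × 20 × 14.75 × 75 = 2.8424 × 10^7
Final = 0.100 M / 2.8424 × 10^7 = 3.518 × 10^-9 M = 3.52 nM

3.52 nM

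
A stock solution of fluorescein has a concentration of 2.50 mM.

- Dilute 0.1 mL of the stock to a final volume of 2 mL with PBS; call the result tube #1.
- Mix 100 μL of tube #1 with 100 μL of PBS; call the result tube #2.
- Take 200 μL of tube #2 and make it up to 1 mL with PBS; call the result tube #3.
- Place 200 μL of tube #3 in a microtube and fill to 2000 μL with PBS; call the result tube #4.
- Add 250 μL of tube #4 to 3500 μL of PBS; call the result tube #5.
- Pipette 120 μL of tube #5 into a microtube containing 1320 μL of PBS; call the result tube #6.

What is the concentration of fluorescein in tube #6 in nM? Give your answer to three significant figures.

6.94 nM

Step 1: 0.1 mL brought to 2 mL → factor 2/0.1 = 20
Step 2: 100 μL + 100 μL = 200 μL total → factor 200/100 = 2
Step 3: 200 μL brought to 1 mL → factor 1000/200 = 5
Step 4: 200 μL brought to 2000 μL → factor 2000/200 = 10
Step 5: 250 μL + 3500 μL = 3750 μL total → factor 3750/250 = 15
Step 6: 120 μL + 1320 μL = 1440 μL total → factor 1440/120 = 12
Overall dilution factor = 20 × 2 × 5 × 10 × 15 × 12 = 3.6 × 10^5
Final = 2.50 mM / 3.6 × 10^5 = 6.944 × 10^-6 mM = 6.94 nM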